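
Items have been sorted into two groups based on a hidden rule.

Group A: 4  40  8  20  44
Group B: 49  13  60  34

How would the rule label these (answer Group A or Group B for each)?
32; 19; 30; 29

Rule: multiple of 4 AND at most 44. This holds for each 'Group A' example and fails for each 'Group B' one.
32: 32 = 4·8, 32 ≤ 44, checks out → Group A.
19: 19 = 4·4 + 3, 19 ≤ 44, lacks this property → Group B.
30: 30 = 4·7 + 2, 30 ≤ 44, lacks this property → Group B.
29: 29 = 4·7 + 1, 29 ≤ 44, lacks this property → Group B.

Group A, Group B, Group B, Group B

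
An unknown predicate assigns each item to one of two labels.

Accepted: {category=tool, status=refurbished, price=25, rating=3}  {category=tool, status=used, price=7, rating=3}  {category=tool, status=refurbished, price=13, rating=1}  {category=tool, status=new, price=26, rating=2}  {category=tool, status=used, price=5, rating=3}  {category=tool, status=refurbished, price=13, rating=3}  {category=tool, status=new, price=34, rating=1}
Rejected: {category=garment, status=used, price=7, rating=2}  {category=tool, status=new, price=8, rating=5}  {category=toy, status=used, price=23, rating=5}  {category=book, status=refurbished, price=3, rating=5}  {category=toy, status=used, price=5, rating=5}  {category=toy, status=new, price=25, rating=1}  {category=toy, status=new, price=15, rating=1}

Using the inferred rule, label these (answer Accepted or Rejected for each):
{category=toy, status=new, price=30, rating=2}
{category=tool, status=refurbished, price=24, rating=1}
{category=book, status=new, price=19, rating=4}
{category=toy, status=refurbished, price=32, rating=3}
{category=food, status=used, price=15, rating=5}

Rejected, Accepted, Rejected, Rejected, Rejected

The distinguishing property — category is tool AND rating ≤ 3 — holds for all the 'Accepted' cases and none of the 'Rejected' cases.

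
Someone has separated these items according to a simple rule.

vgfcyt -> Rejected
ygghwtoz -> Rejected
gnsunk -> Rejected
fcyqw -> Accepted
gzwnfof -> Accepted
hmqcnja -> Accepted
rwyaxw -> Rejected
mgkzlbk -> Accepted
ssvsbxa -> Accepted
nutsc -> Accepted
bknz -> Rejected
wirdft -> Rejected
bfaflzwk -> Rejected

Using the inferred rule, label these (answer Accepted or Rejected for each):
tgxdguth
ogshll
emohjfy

One predicate separates the groups cleanly: odd length.
tgxdguth → length 8 → Rejected. ogshll → length 6 → Rejected. emohjfy → length 7 → Accepted.

Rejected, Rejected, Accepted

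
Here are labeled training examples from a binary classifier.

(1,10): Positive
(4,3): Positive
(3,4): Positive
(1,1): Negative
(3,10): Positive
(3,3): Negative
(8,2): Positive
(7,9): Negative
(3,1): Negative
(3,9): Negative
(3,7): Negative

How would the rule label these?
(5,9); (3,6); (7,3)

Negative, Positive, Negative

The distinguishing property — product is even — holds for all the 'Positive' cases and none of the 'Negative' cases.
Negative: (5,9), since 5·9 = 45. Positive: (3,6), since 3·6 = 18. Negative: (7,3), since 7·3 = 21.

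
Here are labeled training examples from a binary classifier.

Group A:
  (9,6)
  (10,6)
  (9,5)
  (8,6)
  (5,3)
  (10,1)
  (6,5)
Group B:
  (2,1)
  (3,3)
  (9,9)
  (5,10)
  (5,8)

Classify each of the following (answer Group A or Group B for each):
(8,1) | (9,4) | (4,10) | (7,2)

Group A, Group A, Group B, Group A

A rule that fits every label: first > second AND sum ≥ 6 — true of each 'Group A' example, false of each 'Group B' one.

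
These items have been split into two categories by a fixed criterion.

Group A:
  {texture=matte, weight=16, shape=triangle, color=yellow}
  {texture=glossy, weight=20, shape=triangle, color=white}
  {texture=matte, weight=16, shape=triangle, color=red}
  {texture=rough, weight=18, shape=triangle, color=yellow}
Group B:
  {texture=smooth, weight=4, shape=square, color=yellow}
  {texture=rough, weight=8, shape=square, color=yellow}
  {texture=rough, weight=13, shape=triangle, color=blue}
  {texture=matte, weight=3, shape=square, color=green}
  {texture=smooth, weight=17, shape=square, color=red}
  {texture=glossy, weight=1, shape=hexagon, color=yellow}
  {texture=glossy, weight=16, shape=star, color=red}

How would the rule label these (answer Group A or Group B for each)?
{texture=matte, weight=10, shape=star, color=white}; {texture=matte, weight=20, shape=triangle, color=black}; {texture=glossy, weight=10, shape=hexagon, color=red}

Group B, Group A, Group B

Rule: shape is triangle AND weight ≥ 16. This holds for each 'Group A' example and fails for each 'Group B' one.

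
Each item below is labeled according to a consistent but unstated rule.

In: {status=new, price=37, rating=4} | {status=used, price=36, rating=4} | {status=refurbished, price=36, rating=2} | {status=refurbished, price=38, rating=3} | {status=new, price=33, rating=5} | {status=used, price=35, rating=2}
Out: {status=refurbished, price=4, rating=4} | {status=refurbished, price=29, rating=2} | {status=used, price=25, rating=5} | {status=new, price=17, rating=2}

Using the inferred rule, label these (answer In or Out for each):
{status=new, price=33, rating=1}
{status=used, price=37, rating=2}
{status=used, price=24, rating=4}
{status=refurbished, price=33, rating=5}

The common property of the 'In' items is: price ≥ 33. No 'Out' item has it.
{status=new, price=33, rating=1}: In (price = 33). {status=used, price=37, rating=2}: In (price = 37). {status=used, price=24, rating=4}: Out (price = 24). {status=refurbished, price=33, rating=5}: In (price = 33).

In, In, Out, In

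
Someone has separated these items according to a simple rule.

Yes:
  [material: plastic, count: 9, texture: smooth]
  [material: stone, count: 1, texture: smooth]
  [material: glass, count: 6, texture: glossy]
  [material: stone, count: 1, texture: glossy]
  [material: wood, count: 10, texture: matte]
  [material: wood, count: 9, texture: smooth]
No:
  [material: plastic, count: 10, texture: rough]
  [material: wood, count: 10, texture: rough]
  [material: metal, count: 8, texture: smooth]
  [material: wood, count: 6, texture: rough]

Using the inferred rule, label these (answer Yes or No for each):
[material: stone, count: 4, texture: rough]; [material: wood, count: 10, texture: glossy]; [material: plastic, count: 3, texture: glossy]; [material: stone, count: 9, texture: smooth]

No, Yes, Yes, Yes

The distinguishing property — texture is not rough AND count ≠ 8 — holds for all the 'Yes' cases and none of the 'No' cases.
[material: stone, count: 4, texture: rough]: No (texture is rough, count = 4).
[material: wood, count: 10, texture: glossy]: Yes (texture is glossy, count = 10).
[material: plastic, count: 3, texture: glossy]: Yes (texture is glossy, count = 3).
[material: stone, count: 9, texture: smooth]: Yes (texture is smooth, count = 9).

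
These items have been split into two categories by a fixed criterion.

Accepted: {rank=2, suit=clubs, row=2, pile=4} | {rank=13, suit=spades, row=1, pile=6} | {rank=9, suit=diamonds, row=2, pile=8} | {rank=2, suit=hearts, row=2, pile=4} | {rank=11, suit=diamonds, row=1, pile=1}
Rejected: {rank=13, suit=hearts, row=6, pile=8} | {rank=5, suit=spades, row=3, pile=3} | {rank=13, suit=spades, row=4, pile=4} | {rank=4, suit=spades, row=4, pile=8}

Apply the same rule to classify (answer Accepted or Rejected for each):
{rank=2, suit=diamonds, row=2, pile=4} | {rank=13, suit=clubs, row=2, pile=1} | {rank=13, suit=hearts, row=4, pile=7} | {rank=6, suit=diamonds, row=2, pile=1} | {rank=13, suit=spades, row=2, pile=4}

The simplest hypothesis consistent with all the labels is: row ≤ 2.

Accepted, Accepted, Rejected, Accepted, Accepted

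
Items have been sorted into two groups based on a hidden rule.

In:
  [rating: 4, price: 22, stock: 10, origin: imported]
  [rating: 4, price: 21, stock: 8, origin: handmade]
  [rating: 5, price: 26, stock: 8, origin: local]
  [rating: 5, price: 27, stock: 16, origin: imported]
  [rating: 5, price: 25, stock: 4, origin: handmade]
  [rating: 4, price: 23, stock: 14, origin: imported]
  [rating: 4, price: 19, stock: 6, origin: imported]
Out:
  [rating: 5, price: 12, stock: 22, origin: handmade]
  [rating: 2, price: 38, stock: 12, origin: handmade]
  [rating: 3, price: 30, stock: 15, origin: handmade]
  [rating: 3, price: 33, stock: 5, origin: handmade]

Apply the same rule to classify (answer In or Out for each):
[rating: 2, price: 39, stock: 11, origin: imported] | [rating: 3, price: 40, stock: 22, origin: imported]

Out, Out

The simplest hypothesis consistent with all the labels is: price ≥ 19 AND price ≤ 27.
[rating: 2, price: 39, stock: 11, origin: imported]: price = 39 — does not fit, so Out.
[rating: 3, price: 40, stock: 22, origin: imported]: price = 40 — does not fit, so Out.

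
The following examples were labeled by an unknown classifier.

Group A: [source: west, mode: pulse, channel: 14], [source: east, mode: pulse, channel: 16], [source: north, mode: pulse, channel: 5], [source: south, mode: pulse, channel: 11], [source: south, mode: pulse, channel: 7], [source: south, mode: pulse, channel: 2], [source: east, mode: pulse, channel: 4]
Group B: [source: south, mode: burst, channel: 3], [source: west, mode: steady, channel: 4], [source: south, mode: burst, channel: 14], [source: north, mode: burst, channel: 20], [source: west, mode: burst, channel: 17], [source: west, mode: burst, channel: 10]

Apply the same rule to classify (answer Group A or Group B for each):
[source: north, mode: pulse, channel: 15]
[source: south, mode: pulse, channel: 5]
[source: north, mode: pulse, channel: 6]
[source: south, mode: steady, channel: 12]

Group A, Group A, Group A, Group B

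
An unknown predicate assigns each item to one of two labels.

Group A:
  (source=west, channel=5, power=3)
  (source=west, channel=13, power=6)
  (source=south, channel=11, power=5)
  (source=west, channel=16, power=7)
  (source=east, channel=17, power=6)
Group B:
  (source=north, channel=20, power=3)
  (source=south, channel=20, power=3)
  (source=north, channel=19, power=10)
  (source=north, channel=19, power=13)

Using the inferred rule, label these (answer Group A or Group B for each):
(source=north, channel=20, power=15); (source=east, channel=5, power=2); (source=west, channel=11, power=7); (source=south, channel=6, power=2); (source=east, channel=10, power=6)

Group B, Group A, Group A, Group A, Group A

Every 'Group A' example satisfies: channel ≤ 17. None of the 'Group B' examples do.
Group B: (source=north, channel=20, power=15), since channel = 20. Group A: (source=east, channel=5, power=2), since channel = 5. Group A: (source=west, channel=11, power=7), since channel = 11. Group A: (source=south, channel=6, power=2), since channel = 6. Group A: (source=east, channel=10, power=6), since channel = 10.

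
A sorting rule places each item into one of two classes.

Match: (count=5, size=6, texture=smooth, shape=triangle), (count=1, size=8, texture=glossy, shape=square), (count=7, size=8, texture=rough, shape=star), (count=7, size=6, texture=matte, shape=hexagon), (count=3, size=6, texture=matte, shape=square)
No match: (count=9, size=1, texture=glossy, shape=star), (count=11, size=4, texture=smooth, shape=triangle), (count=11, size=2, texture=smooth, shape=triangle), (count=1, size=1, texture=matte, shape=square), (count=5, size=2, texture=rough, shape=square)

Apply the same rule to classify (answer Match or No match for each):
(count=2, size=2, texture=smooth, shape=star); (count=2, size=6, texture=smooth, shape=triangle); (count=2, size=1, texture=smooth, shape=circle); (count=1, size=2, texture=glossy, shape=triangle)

No match, Match, No match, No match

The distinguishing property — size ≥ 6 — holds for all the 'Match' cases and none of the 'No match' cases.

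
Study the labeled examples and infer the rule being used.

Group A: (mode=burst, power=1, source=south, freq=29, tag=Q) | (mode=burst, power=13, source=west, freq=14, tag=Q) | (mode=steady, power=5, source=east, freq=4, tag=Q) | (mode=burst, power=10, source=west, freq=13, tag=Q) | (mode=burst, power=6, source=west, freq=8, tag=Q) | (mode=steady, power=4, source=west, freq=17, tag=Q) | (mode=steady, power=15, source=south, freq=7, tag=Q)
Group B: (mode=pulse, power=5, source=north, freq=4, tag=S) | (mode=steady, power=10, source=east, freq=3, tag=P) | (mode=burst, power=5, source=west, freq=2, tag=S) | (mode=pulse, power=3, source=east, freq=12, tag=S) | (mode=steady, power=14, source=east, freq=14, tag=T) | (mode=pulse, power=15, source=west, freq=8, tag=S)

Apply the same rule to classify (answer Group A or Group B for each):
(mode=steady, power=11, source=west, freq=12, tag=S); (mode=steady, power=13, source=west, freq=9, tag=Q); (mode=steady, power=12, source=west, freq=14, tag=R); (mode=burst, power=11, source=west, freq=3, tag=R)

Group B, Group A, Group B, Group B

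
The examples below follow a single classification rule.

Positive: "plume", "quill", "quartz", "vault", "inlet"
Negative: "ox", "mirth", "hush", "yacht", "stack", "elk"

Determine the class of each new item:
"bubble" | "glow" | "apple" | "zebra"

All 'Positive' examples share one property — has ≥ 2 vowels — and every 'Negative' example lacks it.
"bubble": 2 vowels — has this property, so Positive. "glow": 1 vowel — doesn't match, so Negative. "apple": 2 vowels — has this property, so Positive. "zebra": 2 vowels — has this property, so Positive.

Positive, Negative, Positive, Positive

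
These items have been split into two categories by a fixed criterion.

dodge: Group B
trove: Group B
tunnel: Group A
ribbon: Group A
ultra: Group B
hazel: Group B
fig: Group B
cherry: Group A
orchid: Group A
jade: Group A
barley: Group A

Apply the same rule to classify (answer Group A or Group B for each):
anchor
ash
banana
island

Group A, Group B, Group A, Group A

The rule appears to be: even length.
anchor: length 6, matches → Group A. ash: length 3, does not fit → Group B. banana: length 6, matches → Group A. island: length 6, matches → Group A.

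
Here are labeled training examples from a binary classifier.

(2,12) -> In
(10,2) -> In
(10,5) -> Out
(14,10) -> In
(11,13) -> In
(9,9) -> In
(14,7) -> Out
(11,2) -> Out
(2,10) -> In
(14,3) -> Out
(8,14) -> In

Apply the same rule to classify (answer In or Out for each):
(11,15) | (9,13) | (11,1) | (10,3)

In, In, In, Out

A rule that fits every label: sum is even — true of each 'In' example, false of each 'Out' one.
(11,15): 11+15 = 26, qualifies → In.
(9,13): 9+13 = 22, qualifies → In.
(11,1): 11+1 = 12, qualifies → In.
(10,3): 10+3 = 13, does not pass → Out.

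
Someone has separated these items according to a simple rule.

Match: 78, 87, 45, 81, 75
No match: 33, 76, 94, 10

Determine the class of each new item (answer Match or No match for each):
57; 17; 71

Match, No match, No match

The pattern is that an item is 'Match' exactly when: multiple of 3 AND at least 45.
57: Match (57 = 3·19, 57 ≥ 45).
17: No match (17 = 3·5 + 2, 17 < 45).
71: No match (71 = 3·23 + 2, 71 ≥ 45).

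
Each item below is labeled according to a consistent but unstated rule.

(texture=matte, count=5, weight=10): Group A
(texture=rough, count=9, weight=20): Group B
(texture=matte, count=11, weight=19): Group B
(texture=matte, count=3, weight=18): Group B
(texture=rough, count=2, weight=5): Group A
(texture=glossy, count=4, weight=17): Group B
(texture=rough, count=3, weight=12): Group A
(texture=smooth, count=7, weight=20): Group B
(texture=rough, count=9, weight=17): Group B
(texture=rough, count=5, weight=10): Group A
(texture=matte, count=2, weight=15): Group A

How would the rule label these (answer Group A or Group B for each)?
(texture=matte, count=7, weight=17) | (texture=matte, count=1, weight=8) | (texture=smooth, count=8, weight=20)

The pattern is that an item is 'Group A' exactly when: weight ≤ 15.
(texture=matte, count=7, weight=17): Group B (weight = 17). (texture=matte, count=1, weight=8): Group A (weight = 8). (texture=smooth, count=8, weight=20): Group B (weight = 20).

Group B, Group A, Group B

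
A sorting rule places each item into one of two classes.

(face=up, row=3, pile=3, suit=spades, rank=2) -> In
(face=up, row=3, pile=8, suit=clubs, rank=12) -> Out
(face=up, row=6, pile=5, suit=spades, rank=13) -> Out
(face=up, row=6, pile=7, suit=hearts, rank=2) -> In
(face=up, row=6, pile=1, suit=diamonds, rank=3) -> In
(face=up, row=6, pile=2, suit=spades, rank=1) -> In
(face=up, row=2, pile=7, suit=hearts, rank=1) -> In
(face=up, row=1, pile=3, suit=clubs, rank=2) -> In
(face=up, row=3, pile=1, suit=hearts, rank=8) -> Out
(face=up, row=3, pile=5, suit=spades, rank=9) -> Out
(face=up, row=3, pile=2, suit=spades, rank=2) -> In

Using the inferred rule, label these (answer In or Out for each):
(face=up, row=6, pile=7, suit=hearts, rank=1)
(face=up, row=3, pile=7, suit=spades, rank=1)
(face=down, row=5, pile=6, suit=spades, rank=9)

The rule appears to be: rank ≤ 3.

In, In, Out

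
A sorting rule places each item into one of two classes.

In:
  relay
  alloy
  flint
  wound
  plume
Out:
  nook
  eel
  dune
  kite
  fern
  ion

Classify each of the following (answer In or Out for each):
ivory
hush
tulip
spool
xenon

In, Out, In, In, In

All 'In' examples share one property — length 5 — and every 'Out' example lacks it.
ivory: length 5 — matches, so In.
hush: length 4 — fails the rule, so Out.
tulip: length 5 — matches, so In.
spool: length 5 — matches, so In.
xenon: length 5 — matches, so In.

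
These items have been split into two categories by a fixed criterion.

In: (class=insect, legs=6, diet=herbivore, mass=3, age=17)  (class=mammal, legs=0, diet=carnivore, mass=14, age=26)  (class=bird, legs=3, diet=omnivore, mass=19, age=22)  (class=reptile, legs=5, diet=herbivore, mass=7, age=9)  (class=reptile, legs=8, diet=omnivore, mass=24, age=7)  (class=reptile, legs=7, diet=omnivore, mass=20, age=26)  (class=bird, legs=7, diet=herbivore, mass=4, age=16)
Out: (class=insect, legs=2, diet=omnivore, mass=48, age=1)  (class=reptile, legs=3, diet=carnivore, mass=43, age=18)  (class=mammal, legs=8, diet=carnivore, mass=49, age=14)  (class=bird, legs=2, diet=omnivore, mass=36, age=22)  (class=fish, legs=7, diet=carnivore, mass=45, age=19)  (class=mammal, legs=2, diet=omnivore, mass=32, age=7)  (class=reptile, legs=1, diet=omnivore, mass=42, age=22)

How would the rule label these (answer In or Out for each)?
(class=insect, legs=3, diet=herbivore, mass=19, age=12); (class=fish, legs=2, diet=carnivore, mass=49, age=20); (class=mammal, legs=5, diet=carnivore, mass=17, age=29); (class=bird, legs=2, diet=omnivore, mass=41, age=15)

'In' ⟺ mass ≤ 24.
(class=insect, legs=3, diet=herbivore, mass=19, age=12): mass = 19, fits → In. (class=fish, legs=2, diet=carnivore, mass=49, age=20): mass = 49, fails this test → Out. (class=mammal, legs=5, diet=carnivore, mass=17, age=29): mass = 17, fits → In. (class=bird, legs=2, diet=omnivore, mass=41, age=15): mass = 41, fails this test → Out.

In, Out, In, Out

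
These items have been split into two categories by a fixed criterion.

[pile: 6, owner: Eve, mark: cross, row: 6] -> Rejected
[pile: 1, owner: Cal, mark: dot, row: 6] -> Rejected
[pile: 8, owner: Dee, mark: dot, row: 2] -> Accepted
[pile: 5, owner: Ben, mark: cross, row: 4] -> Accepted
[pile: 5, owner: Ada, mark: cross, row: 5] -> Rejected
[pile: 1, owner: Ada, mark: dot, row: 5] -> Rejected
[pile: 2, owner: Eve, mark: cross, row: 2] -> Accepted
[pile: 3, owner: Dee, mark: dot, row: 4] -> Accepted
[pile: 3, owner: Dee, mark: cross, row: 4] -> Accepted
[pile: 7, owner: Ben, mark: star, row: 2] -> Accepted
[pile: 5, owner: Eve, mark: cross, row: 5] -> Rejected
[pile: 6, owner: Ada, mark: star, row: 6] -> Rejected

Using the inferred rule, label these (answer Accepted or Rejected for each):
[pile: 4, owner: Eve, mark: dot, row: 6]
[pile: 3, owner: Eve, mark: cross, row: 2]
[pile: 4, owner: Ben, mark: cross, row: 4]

Rejected, Accepted, Accepted

All 'Accepted' examples share one property — row ≤ 4 — and every 'Rejected' example lacks it.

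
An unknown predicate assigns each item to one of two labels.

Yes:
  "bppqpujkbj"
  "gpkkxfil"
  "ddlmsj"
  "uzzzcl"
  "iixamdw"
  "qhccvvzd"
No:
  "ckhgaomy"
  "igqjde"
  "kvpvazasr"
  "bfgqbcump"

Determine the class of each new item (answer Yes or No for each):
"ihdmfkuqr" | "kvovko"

No, No

The common property of the 'Yes' items is: has a double letter. No 'No' item has it.
"ihdmfkuqr": No (no doubled letter).
"kvovko": No (no doubled letter).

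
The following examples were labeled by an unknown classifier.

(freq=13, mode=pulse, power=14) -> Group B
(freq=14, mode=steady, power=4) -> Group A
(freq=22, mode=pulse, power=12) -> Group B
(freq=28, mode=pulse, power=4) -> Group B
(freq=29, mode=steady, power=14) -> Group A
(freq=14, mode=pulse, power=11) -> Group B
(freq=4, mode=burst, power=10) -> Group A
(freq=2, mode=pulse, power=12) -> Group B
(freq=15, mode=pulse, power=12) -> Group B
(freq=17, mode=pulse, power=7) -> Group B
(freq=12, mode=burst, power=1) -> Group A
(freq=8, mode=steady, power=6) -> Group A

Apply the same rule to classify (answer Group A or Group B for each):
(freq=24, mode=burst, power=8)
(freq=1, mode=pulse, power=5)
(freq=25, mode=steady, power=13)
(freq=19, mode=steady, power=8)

Group A, Group B, Group A, Group A

The simplest hypothesis consistent with all the labels is: mode is not pulse.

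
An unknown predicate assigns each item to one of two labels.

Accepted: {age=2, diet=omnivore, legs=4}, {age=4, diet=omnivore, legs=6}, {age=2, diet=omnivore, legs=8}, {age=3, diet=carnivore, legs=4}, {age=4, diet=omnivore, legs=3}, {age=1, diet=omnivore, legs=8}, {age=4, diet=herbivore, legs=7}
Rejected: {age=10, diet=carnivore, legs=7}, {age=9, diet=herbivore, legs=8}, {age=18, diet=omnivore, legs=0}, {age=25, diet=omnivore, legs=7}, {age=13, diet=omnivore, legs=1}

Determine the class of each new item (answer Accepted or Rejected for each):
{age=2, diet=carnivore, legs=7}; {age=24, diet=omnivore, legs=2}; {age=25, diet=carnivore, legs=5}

Accepted, Rejected, Rejected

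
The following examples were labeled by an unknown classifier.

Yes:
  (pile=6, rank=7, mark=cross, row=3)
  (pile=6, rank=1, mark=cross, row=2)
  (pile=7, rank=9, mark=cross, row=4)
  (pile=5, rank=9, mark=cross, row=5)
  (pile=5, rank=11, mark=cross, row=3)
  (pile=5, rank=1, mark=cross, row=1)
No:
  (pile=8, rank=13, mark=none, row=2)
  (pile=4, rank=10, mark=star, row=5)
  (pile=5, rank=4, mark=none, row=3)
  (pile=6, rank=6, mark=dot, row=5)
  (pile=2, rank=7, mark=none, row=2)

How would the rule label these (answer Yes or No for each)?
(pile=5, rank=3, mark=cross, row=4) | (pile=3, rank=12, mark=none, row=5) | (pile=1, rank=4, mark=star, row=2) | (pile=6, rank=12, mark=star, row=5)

Rule: mark is cross. This holds for each 'Yes' example and fails for each 'No' one.
(pile=5, rank=3, mark=cross, row=4) → mark is cross → Yes. (pile=3, rank=12, mark=none, row=5) → mark is none → No. (pile=1, rank=4, mark=star, row=2) → mark is star → No. (pile=6, rank=12, mark=star, row=5) → mark is star → No.

Yes, No, No, No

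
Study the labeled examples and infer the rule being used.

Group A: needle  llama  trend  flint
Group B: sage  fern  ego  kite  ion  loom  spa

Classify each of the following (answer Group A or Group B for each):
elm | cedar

The simplest hypothesis consistent with all the labels is: length ≥ 5.

Group B, Group A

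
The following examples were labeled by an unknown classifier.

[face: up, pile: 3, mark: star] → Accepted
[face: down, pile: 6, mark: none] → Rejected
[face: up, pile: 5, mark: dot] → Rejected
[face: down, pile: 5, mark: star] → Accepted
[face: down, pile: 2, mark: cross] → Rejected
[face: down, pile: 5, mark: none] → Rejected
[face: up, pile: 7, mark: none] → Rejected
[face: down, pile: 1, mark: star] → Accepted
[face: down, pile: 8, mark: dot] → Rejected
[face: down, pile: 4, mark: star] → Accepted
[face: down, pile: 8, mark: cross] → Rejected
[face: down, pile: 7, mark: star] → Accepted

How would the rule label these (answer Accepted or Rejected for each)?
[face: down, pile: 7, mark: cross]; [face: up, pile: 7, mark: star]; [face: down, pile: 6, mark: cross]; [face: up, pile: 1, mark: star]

The distinguishing property — mark is star — holds for all the 'Accepted' cases and none of the 'Rejected' cases.
[face: down, pile: 7, mark: cross]: mark is cross — doesn't qualify, so Rejected.
[face: up, pile: 7, mark: star]: mark is star — satisfies this, so Accepted.
[face: down, pile: 6, mark: cross]: mark is cross — doesn't qualify, so Rejected.
[face: up, pile: 1, mark: star]: mark is star — satisfies this, so Accepted.

Rejected, Accepted, Rejected, Accepted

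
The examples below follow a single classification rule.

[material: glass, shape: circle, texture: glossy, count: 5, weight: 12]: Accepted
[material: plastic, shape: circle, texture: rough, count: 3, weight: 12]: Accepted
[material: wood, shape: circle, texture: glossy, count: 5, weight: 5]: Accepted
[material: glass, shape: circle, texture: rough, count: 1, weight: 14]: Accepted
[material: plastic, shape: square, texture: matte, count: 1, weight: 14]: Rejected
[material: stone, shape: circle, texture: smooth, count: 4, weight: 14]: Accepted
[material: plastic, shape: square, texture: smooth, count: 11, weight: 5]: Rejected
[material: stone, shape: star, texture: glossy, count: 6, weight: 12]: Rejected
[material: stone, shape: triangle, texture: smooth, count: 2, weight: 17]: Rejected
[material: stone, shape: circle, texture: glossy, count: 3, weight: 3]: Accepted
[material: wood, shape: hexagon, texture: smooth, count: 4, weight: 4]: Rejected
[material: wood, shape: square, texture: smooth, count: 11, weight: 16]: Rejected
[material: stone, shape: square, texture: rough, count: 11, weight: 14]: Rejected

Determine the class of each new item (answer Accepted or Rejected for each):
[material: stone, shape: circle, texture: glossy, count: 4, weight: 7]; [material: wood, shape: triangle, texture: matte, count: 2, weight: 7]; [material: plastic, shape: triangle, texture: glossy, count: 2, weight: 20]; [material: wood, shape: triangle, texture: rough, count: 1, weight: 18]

Accepted, Rejected, Rejected, Rejected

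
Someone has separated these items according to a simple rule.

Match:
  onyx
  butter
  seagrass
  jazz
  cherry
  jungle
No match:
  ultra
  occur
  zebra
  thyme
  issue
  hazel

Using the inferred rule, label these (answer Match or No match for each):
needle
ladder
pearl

Match, Match, No match

The simplest hypothesis consistent with all the labels is: even length.
needle: Match (length 6). ladder: Match (length 6). pearl: No match (length 5).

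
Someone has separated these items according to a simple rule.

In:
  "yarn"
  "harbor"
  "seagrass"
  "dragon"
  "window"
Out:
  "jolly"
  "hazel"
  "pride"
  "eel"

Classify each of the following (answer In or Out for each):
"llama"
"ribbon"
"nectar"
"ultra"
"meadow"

Out, In, In, Out, In

The rule appears to be: even length.
"llama" → length 5 → Out. "ribbon" → length 6 → In. "nectar" → length 6 → In. "ultra" → length 5 → Out. "meadow" → length 6 → In.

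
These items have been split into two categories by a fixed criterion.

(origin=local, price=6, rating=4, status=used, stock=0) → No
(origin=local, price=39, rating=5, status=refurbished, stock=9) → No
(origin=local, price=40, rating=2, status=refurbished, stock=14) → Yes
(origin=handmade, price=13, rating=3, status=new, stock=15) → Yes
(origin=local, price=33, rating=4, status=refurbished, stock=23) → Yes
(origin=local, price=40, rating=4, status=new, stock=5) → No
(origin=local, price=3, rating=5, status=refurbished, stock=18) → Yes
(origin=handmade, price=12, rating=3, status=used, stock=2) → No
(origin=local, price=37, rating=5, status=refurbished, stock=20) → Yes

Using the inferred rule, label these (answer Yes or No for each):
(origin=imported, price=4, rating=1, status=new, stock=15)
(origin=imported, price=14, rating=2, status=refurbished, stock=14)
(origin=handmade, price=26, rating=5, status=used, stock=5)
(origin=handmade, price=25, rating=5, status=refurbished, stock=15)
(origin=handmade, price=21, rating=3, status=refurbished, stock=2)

Yes, Yes, No, Yes, No

The distinguishing property — stock ≥ 14 — holds for all the 'Yes' cases and none of the 'No' cases.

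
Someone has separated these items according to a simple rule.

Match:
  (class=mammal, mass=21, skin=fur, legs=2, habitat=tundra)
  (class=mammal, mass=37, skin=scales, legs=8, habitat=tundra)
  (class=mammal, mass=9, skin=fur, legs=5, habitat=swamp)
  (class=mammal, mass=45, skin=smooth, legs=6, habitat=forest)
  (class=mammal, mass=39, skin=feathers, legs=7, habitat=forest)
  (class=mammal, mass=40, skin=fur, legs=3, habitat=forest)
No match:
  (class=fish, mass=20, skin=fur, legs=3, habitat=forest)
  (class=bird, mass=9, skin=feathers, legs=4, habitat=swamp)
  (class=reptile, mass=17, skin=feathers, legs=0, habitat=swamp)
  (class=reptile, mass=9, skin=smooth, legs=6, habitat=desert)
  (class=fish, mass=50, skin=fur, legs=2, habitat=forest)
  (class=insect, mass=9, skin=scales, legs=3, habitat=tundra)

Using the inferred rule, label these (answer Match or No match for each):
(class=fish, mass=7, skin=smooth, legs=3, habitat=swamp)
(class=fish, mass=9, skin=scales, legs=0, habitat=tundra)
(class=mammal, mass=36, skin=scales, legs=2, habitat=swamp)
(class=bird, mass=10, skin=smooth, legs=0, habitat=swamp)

No match, No match, Match, No match

Every 'Match' example satisfies: class is mammal. None of the 'No match' examples do.
(class=fish, mass=7, skin=smooth, legs=3, habitat=swamp): class is fish, fails this test → No match. (class=fish, mass=9, skin=scales, legs=0, habitat=tundra): class is fish, fails this test → No match. (class=mammal, mass=36, skin=scales, legs=2, habitat=swamp): class is mammal, passes → Match. (class=bird, mass=10, skin=smooth, legs=0, habitat=swamp): class is bird, fails this test → No match.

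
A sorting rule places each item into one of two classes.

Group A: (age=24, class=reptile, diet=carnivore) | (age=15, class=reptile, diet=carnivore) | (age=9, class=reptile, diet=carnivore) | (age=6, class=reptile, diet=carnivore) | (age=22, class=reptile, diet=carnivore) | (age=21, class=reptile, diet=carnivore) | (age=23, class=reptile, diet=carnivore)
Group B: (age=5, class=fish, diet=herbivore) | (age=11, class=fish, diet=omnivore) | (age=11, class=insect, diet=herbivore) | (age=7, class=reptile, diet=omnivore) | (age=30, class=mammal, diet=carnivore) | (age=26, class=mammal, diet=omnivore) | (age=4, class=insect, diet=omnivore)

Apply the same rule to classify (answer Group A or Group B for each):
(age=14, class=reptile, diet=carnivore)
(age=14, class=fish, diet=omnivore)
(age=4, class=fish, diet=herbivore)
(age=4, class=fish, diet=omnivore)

All 'Group A' examples share one property — class is reptile AND diet is carnivore — and every 'Group B' example lacks it.

Group A, Group B, Group B, Group B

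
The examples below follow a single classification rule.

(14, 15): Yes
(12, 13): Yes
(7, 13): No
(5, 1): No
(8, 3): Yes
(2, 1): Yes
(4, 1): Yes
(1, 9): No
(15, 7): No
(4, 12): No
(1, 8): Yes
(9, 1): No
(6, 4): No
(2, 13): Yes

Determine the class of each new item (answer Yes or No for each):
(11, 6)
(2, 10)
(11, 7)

Every 'Yes' example satisfies: sum is odd. None of the 'No' examples do.
(11, 6): 11+6 = 17 — has this property, so Yes.
(2, 10): 2+10 = 12 — doesn't match, so No.
(11, 7): 11+7 = 18 — doesn't match, so No.

Yes, No, No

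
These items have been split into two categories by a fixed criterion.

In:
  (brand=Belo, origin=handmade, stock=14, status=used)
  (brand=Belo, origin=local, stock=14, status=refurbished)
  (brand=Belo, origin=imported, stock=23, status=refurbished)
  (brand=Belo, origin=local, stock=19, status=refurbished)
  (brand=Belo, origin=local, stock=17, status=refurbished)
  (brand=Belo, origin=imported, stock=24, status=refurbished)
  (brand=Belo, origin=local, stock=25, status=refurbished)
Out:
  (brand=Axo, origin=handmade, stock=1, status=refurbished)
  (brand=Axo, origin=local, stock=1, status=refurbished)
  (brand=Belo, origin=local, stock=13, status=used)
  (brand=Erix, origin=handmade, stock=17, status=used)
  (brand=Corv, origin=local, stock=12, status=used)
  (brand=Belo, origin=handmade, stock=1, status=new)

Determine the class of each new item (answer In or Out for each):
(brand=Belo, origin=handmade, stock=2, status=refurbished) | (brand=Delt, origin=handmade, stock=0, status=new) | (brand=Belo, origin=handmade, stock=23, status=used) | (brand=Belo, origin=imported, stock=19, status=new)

The classifier is using: brand is Belo AND stock ≥ 14.

Out, Out, In, In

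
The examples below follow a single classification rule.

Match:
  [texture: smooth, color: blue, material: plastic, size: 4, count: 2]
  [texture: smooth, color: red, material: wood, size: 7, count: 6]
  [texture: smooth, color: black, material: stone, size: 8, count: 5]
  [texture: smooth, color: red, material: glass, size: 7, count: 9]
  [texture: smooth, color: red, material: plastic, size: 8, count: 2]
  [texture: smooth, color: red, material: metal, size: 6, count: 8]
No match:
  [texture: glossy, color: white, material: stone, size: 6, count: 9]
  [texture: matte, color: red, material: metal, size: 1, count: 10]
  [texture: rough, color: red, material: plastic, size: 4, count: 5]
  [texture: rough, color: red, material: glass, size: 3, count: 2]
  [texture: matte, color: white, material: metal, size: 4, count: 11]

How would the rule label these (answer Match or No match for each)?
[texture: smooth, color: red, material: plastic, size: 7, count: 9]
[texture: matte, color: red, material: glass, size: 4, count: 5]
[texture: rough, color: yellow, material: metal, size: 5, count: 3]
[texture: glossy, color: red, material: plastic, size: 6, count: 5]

Rule: texture is smooth. This holds for each 'Match' example and fails for each 'No match' one.

Match, No match, No match, No match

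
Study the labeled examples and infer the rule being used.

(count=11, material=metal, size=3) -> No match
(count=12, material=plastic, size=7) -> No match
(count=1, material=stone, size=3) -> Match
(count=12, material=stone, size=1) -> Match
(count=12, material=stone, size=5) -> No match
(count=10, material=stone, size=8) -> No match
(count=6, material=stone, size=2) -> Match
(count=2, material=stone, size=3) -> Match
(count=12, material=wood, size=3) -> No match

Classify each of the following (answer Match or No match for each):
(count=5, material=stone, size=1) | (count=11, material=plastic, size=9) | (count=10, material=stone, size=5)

Match, No match, No match

A rule that fits every label: material is stone AND size ≤ 3 — true of each 'Match' example, false of each 'No match' one.
(count=5, material=stone, size=1): material is stone, size = 1 — fits, so Match. (count=11, material=plastic, size=9): material is plastic, size = 9 — doesn't qualify, so No match. (count=10, material=stone, size=5): material is stone, size = 5 — doesn't qualify, so No match.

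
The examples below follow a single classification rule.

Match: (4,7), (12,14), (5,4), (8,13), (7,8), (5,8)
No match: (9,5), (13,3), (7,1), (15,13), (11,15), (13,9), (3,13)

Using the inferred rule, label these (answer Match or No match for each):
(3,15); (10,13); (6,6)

No match, Match, Match

The classifier is using: product is even.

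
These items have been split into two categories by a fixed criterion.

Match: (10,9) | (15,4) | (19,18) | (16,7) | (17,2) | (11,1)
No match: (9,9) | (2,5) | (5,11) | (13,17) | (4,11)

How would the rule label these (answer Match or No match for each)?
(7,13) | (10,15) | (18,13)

No match, No match, Match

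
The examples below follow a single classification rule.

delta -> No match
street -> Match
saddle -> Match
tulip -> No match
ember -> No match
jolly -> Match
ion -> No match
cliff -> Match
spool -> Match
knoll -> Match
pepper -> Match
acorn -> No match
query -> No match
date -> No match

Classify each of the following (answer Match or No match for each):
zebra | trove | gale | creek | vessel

All 'Match' examples share one property — has a double letter — and every 'No match' example lacks it.
No match: zebra, since no doubled letter. No match: trove, since no doubled letter. No match: gale, since no doubled letter. Match: creek, since 'ee' doubled. Match: vessel, since 'ss' doubled.

No match, No match, No match, Match, Match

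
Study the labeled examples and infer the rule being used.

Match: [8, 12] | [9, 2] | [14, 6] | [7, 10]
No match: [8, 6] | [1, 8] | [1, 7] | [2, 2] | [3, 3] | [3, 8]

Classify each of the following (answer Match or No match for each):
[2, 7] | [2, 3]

No match, No match

'Match' ⟺ max ≥ 9.
[2, 7] → max 7 → No match. [2, 3] → max 3 → No match.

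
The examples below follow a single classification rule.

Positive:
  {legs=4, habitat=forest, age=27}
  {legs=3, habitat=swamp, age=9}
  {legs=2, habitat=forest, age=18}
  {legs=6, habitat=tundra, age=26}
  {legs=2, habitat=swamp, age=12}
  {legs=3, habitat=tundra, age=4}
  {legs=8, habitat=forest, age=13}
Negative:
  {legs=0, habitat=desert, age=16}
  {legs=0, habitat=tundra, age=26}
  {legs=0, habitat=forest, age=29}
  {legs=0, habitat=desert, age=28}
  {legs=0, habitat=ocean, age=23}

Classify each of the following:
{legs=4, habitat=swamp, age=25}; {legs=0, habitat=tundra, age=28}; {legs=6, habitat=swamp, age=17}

Positive, Negative, Positive

Every 'Positive' example satisfies: legs ≥ 2. None of the 'Negative' examples do.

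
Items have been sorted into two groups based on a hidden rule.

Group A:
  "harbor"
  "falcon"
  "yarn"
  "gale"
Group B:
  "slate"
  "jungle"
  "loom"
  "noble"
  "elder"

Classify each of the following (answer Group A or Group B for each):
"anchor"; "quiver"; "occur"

One predicate separates the groups cleanly: even length AND contains 'a'.

Group A, Group B, Group B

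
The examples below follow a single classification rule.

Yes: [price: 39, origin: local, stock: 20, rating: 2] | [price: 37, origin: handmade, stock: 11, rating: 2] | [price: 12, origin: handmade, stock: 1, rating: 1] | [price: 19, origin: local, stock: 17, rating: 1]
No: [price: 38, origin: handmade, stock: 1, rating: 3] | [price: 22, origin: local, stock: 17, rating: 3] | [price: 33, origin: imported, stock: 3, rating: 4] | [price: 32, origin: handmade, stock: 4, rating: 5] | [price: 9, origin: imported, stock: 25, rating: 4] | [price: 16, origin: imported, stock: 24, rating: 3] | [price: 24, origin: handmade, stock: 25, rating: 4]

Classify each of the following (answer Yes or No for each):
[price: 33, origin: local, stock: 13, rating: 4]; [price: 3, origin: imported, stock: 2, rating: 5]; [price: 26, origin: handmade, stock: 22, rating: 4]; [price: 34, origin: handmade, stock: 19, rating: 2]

The distinguishing property — rating ≤ 2 — holds for all the 'Yes' cases and none of the 'No' cases.
[price: 33, origin: local, stock: 13, rating: 4] — rating = 4, hence No.
[price: 3, origin: imported, stock: 2, rating: 5] — rating = 5, hence No.
[price: 26, origin: handmade, stock: 22, rating: 4] — rating = 4, hence No.
[price: 34, origin: handmade, stock: 19, rating: 2] — rating = 2, hence Yes.

No, No, No, Yes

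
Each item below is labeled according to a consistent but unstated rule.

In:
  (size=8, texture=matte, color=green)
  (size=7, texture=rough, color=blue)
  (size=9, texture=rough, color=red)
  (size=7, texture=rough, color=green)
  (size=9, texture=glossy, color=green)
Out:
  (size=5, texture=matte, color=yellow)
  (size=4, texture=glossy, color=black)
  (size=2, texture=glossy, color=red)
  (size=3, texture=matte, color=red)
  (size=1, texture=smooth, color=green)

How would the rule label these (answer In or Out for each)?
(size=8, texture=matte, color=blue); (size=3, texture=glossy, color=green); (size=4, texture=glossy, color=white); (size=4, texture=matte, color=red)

In, Out, Out, Out

All 'In' examples share one property — size ≥ 7 — and every 'Out' example lacks it.
(size=8, texture=matte, color=blue): size = 8 — satisfies this, so In. (size=3, texture=glossy, color=green): size = 3 — does not fit, so Out. (size=4, texture=glossy, color=white): size = 4 — does not fit, so Out. (size=4, texture=matte, color=red): size = 4 — does not fit, so Out.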